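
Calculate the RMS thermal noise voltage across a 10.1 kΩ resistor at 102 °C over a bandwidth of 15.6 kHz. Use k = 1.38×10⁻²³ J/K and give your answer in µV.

T = 102 °C + 273.15 = 375.15 K
V_n = √(4kTRB)
4kTRB = 4 × 1.38×10⁻²³ × 375.15 × 1.01×10⁴ × 1.56×10⁴ = 3.26×10⁻¹² V²
V_n = √(3.26×10⁻¹²) = 1.81×10⁻⁶ V = 1.81 µV

1.81 µV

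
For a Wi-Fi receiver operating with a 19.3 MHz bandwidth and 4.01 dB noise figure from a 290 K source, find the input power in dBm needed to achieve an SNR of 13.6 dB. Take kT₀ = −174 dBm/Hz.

Sensitivity = −174 + 10 log₁₀(B) + NF + SNR_min
= −174 + 72.86 + 4.01 + 13.6
= −83.53 dBm → −83.5 dBm

−83.5 dBm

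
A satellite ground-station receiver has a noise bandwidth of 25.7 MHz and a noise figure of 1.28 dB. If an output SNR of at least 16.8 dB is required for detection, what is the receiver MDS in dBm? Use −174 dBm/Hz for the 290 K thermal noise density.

Sensitivity = −174 + 10 log₁₀(B) + NF + SNR_min
= −174 + 74.1 + 1.28 + 16.8
= −81.82 dBm → −81.8 dBm

−81.8 dBm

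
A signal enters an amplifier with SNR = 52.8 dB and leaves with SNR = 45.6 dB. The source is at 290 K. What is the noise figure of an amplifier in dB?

7.2 dB

NF (dB) = SNR_in(dB) − SNR_out(dB) when the source is at T₀
NF = 52.8 − 45.6 = 7.2 dB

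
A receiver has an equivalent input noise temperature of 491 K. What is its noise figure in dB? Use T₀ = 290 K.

4.30 dB

F = 1 + T_e/T₀ = 1 + 491/290 = 2.6931
NF = 10 log₁₀(2.6931) = 4.30 dB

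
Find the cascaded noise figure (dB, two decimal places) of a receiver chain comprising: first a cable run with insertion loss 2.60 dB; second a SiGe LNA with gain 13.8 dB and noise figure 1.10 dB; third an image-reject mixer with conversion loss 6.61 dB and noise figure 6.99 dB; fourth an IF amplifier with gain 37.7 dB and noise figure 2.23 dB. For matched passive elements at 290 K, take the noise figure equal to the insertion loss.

Convert to linear (a loss of L dB is a gain of −L dB): F_i = 10^(NF_i/10), G_i = 10^(G_i,dB/10)
  Stage 1: F_1 = 10^(2.60/10) = 1.820, G_1 = 10^(−2.60/10) = 0.5495
  Stage 2: F_2 = 10^(1.10/10) = 1.288, G_2 = 10^(13.8/10) = 23.99
  Stage 3: F_3 = 10^(6.99/10) = 5.000, G_3 = 10^(−6.61/10) = 0.2183
  Stage 4: F_4 = 10^(2.23/10) = 1.671, G_4 = 10^(37.7/10) = 5888
Friis cascade:
  F = 1.820 + (1.288 − 1)/0.5495 + (5.000 − 1)/13.18 + (1.671 − 1)/2.877 = 2.881
NF = 10 log₁₀(2.881) = 4.60 dB

4.60 dB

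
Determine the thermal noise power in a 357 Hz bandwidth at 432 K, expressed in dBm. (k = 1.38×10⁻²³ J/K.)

−146.7 dBm

P_n = kTB = 1.38×10⁻²³ × 432 × 3.57×10² = 2.13×10⁻¹⁸ W
In dBm: 10 log₁₀(2.13×10⁻¹⁸ / 10⁻³) = −146.7 dBm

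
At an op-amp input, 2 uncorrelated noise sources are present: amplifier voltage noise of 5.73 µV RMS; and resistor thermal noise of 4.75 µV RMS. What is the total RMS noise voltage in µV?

7.44 µV

Uncorrelated sources add in power (mean-square): V_tot = √(ΣV_i²)
V_tot = √[(5.73×10⁻⁶)² + (4.75×10⁻⁶)²] = 7.44×10⁻⁶ V = 7.44 µV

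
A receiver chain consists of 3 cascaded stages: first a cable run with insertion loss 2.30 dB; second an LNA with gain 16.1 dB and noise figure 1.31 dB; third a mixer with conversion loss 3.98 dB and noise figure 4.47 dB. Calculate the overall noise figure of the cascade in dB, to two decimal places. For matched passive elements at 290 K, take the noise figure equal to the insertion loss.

3.75 dB

Convert to linear (a loss of L dB is a gain of −L dB): F_i = 10^(NF_i/10), G_i = 10^(G_i,dB/10)
  Stage 1: F_1 = 10^(2.30/10) = 1.698, G_1 = 10^(−2.30/10) = 0.5888
  Stage 2: F_2 = 10^(1.31/10) = 1.352, G_2 = 10^(16.1/10) = 40.74
  Stage 3: F_3 = 10^(4.47/10) = 2.799, G_3 = 10^(−3.98/10) = 0.3999
Friis cascade:
  F = 1.698 + (1.352 − 1)/0.5888 + (2.799 − 1)/23.99 = 2.371
NF = 10 log₁₀(2.371) = 3.75 dB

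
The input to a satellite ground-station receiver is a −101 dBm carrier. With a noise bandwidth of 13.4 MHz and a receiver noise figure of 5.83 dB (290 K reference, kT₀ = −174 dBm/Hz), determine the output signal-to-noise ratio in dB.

Noise floor: N = −174 + 10 log₁₀(B) + NF
10 log₁₀(1.34×10⁷) = 71.27 dB
N = −174 + 71.27 + 5.83 = −96.90 dBm
SNR = P_sig − N = −101 − (−96.90) = −4.10 dB → −4.1 dB

−4.1 dB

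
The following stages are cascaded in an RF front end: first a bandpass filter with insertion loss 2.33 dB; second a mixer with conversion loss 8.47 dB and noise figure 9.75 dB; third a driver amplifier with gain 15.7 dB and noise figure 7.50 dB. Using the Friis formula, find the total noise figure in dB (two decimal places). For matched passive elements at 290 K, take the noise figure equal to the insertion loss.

18.56 dB

Convert to linear (a loss of L dB is a gain of −L dB): F_i = 10^(NF_i/10), G_i = 10^(G_i,dB/10)
  Stage 1: F_1 = 10^(2.33/10) = 1.710, G_1 = 10^(−2.33/10) = 0.5848
  Stage 2: F_2 = 10^(9.75/10) = 9.441, G_2 = 10^(−8.47/10) = 0.1422
  Stage 3: F_3 = 10^(7.50/10) = 5.623, G_3 = 10^(15.7/10) = 37.15
Friis cascade:
  F = 1.710 + (9.441 − 1)/0.5848 + (5.623 − 1)/0.08318 = 71.73
NF = 10 log₁₀(71.73) = 18.56 dB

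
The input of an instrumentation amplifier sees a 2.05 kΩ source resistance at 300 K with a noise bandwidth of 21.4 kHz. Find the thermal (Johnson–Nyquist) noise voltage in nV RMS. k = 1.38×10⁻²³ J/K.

V_n = √(4kTRB)
4kTRB = 4 × 1.38×10⁻²³ × 300 × 2.05×10³ × 2.14×10⁴ = 7.26×10⁻¹³ V²
V_n = √(7.26×10⁻¹³) = 8.52×10⁻⁷ V = 852 nV

852 nV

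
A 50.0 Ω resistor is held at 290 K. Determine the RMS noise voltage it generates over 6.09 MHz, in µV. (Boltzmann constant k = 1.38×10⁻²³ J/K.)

2.21 µV

V_n = √(4kTRB)
4kTRB = 4 × 1.38×10⁻²³ × 290 × 5.00×10¹ × 6.09×10⁶ = 4.87×10⁻¹² V²
V_n = √(4.87×10⁻¹²) = 2.21×10⁻⁶ V = 2.21 µV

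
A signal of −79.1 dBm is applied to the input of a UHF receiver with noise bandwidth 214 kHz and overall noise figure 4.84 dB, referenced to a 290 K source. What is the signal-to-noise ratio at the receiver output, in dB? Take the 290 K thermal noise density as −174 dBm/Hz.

36.8 dB

Noise floor: N = −174 + 10 log₁₀(B) + NF
10 log₁₀(2.14×10⁵) = 53.3 dB
N = −174 + 53.3 + 4.84 = −115.86 dBm
SNR = P_sig − N = −79.1 − (−115.86) = 36.76 dB → 36.8 dB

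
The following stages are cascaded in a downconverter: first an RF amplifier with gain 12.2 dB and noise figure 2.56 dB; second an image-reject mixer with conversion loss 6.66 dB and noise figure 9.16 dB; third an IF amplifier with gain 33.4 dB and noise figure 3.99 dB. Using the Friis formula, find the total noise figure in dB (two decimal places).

4.25 dB

Convert to linear (a loss of L dB is a gain of −L dB): F_i = 10^(NF_i/10), G_i = 10^(G_i,dB/10)
  Stage 1: F_1 = 10^(2.56/10) = 1.803, G_1 = 10^(12.2/10) = 16.60
  Stage 2: F_2 = 10^(9.16/10) = 8.241, G_2 = 10^(−6.66/10) = 0.2158
  Stage 3: F_3 = 10^(3.99/10) = 2.506, G_3 = 10^(33.4/10) = 2188
Friis cascade:
  F = 1.803 + (8.241 − 1)/16.60 + (2.506 − 1)/3.581 = 2.660
NF = 10 log₁₀(2.660) = 4.25 dB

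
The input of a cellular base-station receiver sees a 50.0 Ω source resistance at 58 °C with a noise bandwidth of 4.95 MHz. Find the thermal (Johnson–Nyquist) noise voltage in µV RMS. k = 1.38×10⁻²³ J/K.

2.13 µV

T = 58 °C + 273.15 = 331.15 K
V_n = √(4kTRB)
4kTRB = 4 × 1.38×10⁻²³ × 331.15 × 5.00×10¹ × 4.95×10⁶ = 4.52×10⁻¹² V²
V_n = √(4.52×10⁻¹²) = 2.13×10⁻⁶ V = 2.13 µV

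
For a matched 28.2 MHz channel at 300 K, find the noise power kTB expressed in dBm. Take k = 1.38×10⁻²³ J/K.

−99.3 dBm

P_n = kTB = 1.38×10⁻²³ × 300 × 2.82×10⁷ = 1.17×10⁻¹³ W
In dBm: 10 log₁₀(1.17×10⁻¹³ / 10⁻³) = −99.3 dBm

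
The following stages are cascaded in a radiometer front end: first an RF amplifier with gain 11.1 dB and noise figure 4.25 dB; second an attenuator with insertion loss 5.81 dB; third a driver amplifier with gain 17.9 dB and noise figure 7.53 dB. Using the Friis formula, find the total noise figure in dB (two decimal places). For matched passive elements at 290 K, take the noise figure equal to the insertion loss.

6.29 dB

Convert to linear (a loss of L dB is a gain of −L dB): F_i = 10^(NF_i/10), G_i = 10^(G_i,dB/10)
  Stage 1: F_1 = 10^(4.25/10) = 2.661, G_1 = 10^(11.1/10) = 12.88
  Stage 2: F_2 = 10^(5.81/10) = 3.811, G_2 = 10^(−5.81/10) = 0.2624
  Stage 3: F_3 = 10^(7.53/10) = 5.662, G_3 = 10^(17.9/10) = 61.66
Friis cascade:
  F = 2.661 + (3.811 − 1)/12.88 + (5.662 − 1)/3.381 = 4.258
NF = 10 log₁₀(4.258) = 6.29 dB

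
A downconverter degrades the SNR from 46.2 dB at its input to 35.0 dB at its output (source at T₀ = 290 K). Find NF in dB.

11.2 dB

NF (dB) = SNR_in(dB) − SNR_out(dB) when the source is at T₀
NF = 46.2 − 35.0 = 11.2 dB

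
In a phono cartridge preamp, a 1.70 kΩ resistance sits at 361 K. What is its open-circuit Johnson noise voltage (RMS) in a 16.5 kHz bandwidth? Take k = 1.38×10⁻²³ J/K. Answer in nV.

748 nV

V_n = √(4kTRB)
4kTRB = 4 × 1.38×10⁻²³ × 361 × 1.70×10³ × 1.65×10⁴ = 5.59×10⁻¹³ V²
V_n = √(5.59×10⁻¹³) = 7.48×10⁻⁷ V = 748 nV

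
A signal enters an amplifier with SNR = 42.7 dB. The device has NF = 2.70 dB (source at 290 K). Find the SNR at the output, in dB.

40.00 dB

By definition F = SNR_in/SNR_out, so in dB: SNR_out = SNR_in − NF
SNR_out = 42.7 − 2.70 = 40.00 dB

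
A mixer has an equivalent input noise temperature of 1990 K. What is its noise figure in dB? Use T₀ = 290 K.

F = 1 + T_e/T₀ = 1 + 1990/290 = 7.86207
NF = 10 log₁₀(7.86207) = 8.96 dB

8.96 dB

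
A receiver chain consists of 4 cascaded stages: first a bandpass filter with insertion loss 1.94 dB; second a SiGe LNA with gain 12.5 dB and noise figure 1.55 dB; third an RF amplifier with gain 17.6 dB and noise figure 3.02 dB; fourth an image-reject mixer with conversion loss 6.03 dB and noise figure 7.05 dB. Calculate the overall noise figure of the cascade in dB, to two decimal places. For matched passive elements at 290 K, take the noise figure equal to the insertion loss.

3.67 dB

Convert to linear (a loss of L dB is a gain of −L dB): F_i = 10^(NF_i/10), G_i = 10^(G_i,dB/10)
  Stage 1: F_1 = 10^(1.94/10) = 1.563, G_1 = 10^(−1.94/10) = 0.6397
  Stage 2: F_2 = 10^(1.55/10) = 1.429, G_2 = 10^(12.5/10) = 17.78
  Stage 3: F_3 = 10^(3.02/10) = 2.004, G_3 = 10^(17.6/10) = 57.54
  Stage 4: F_4 = 10^(7.05/10) = 5.070, G_4 = 10^(−6.03/10) = 0.2495
Friis cascade:
  F = 1.563 + (1.429 − 1)/0.6397 + (2.004 − 1)/11.38 + (5.070 − 1)/654.6 = 2.328
NF = 10 log₁₀(2.328) = 3.67 dB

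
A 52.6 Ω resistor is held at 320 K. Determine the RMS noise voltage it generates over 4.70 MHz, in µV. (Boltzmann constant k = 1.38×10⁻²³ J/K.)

V_n = √(4kTRB)
4kTRB = 4 × 1.38×10⁻²³ × 320 × 5.26×10¹ × 4.70×10⁶ = 4.37×10⁻¹² V²
V_n = √(4.37×10⁻¹²) = 2.09×10⁻⁶ V = 2.09 µV

2.09 µV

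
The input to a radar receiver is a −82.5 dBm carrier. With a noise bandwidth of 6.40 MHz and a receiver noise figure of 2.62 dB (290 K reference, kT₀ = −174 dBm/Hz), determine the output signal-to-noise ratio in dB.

20.8 dB

Noise floor: N = −174 + 10 log₁₀(B) + NF
10 log₁₀(6.40×10⁶) = 68.06 dB
N = −174 + 68.06 + 2.62 = −103.32 dBm
SNR = P_sig − N = −82.5 − (−103.32) = 20.82 dB → 20.8 dB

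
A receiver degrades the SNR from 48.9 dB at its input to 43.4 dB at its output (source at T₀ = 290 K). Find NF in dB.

NF (dB) = SNR_in(dB) − SNR_out(dB) when the source is at T₀
NF = 48.9 − 43.4 = 5.5 dB

5.5 dB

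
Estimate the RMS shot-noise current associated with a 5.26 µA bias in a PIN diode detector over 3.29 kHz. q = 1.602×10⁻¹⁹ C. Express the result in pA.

I_n = √(2qI·B)
2qI·B = 2 × 1.602×10⁻¹⁹ × 5.26×10⁻⁶ × 3.29×10³ = 5.54×10⁻²¹ A²
I_n = √(5.54×10⁻²¹) = 7.45×10⁻¹¹ A = 74.5 pA

74.5 pA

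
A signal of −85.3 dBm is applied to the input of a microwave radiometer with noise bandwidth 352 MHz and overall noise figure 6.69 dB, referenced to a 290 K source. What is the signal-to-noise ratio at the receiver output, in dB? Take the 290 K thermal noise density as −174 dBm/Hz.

−3.5 dB

Noise floor: N = −174 + 10 log₁₀(B) + NF
10 log₁₀(3.52×10⁸) = 85.47 dB
N = −174 + 85.47 + 6.69 = −81.84 dBm
SNR = P_sig − N = −85.3 − (−81.84) = −3.46 dB → −3.5 dB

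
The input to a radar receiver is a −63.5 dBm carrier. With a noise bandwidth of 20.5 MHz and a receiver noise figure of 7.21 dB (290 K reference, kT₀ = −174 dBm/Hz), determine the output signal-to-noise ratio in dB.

30.2 dB

Noise floor: N = −174 + 10 log₁₀(B) + NF
10 log₁₀(2.05×10⁷) = 73.12 dB
N = −174 + 73.12 + 7.21 = −93.67 dBm
SNR = P_sig − N = −63.5 − (−93.67) = 30.17 dB → 30.2 dB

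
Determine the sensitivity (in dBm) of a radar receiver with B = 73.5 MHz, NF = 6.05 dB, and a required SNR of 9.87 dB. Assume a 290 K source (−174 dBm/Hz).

−79.4 dBm

Sensitivity = −174 + 10 log₁₀(B) + NF + SNR_min
= −174 + 78.66 + 6.05 + 9.87
= −79.42 dBm → −79.4 dBm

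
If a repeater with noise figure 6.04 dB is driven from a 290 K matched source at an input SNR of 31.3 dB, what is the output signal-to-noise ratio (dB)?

By definition F = SNR_in/SNR_out, so in dB: SNR_out = SNR_in − NF
SNR_out = 31.3 − 6.04 = 25.26 dB

25.26 dB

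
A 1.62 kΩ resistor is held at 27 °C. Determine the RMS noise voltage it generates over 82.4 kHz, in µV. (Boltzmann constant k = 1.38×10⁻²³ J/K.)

1.49 µV

T = 27 °C + 273.15 = 300.15 K
V_n = √(4kTRB)
4kTRB = 4 × 1.38×10⁻²³ × 300.15 × 1.62×10³ × 8.24×10⁴ = 2.21×10⁻¹² V²
V_n = √(2.21×10⁻¹²) = 1.49×10⁻⁶ V = 1.49 µV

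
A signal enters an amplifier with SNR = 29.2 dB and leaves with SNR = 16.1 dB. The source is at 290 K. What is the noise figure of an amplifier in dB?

NF (dB) = SNR_in(dB) − SNR_out(dB) when the source is at T₀
NF = 29.2 − 16.1 = 13.1 dB

13.1 dB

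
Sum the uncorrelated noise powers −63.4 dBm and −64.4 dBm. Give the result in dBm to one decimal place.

−60.9 dBm

Convert to linear, add, convert back:
P₁ = 4.57×10⁻¹⁰ W, P₂ = 3.63×10⁻¹⁰ W
P_tot = 8.20×10⁻¹⁰ W → 10 log₁₀(P_tot / 10⁻³) = −60.9 dBm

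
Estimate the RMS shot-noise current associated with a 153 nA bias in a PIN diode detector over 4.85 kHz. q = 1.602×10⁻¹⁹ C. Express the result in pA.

I_n = √(2qI·B)
2qI·B = 2 × 1.602×10⁻¹⁹ × 1.53×10⁻⁷ × 4.85×10³ = 2.38×10⁻²² A²
I_n = √(2.38×10⁻²²) = 1.54×10⁻¹¹ A = 15.4 pA

15.4 pA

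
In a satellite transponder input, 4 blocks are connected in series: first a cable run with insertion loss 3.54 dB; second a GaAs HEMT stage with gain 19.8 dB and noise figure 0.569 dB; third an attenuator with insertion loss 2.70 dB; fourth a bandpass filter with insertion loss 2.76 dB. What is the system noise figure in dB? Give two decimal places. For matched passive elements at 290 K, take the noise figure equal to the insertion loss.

Convert to linear (a loss of L dB is a gain of −L dB): F_i = 10^(NF_i/10), G_i = 10^(G_i,dB/10)
  Stage 1: F_1 = 10^(3.54/10) = 2.259, G_1 = 10^(−3.54/10) = 0.4426
  Stage 2: F_2 = 10^(0.569/10) = 1.140, G_2 = 10^(19.8/10) = 95.50
  Stage 3: F_3 = 10^(2.70/10) = 1.862, G_3 = 10^(−2.70/10) = 0.5370
  Stage 4: F_4 = 10^(2.76/10) = 1.888, G_4 = 10^(−2.76/10) = 0.5297
Friis cascade:
  F = 2.259 + (1.140 − 1)/0.4426 + (1.862 − 1)/42.27 + (1.888 − 1)/22.70 = 2.635
NF = 10 log₁₀(2.635) = 4.21 dB

4.21 dB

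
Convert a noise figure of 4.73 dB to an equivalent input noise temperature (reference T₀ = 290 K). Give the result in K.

572 K

F = 10^(4.73/10) = 2.97167
T_e = (F − 1)·T₀ = (2.97167 − 1) × 290 = 572 K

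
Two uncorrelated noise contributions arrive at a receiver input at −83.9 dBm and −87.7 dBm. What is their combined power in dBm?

−82.4 dBm

Convert to linear, add, convert back:
P₁ = 4.07×10⁻¹² W, P₂ = 1.70×10⁻¹² W
P_tot = 5.77×10⁻¹² W → 10 log₁₀(P_tot / 10⁻³) = −82.4 dBm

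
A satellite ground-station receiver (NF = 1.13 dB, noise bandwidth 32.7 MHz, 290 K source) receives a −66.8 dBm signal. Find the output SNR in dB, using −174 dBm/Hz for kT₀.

30.9 dB

Noise floor: N = −174 + 10 log₁₀(B) + NF
10 log₁₀(3.27×10⁷) = 75.15 dB
N = −174 + 75.15 + 1.13 = −97.72 dBm
SNR = P_sig − N = −66.8 − (−97.72) = 30.92 dB → 30.9 dB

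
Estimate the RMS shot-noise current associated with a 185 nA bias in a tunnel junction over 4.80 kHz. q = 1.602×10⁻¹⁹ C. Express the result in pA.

16.9 pA

I_n = √(2qI·B)
2qI·B = 2 × 1.602×10⁻¹⁹ × 1.85×10⁻⁷ × 4.80×10³ = 2.85×10⁻²² A²
I_n = √(2.85×10⁻²²) = 1.69×10⁻¹¹ A = 16.9 pA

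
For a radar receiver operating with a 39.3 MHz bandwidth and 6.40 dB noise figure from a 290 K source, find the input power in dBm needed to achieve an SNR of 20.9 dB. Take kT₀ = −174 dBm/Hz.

Sensitivity = −174 + 10 log₁₀(B) + NF + SNR_min
= −174 + 75.94 + 6.40 + 20.9
= −70.76 dBm → −70.8 dBm

−70.8 dBm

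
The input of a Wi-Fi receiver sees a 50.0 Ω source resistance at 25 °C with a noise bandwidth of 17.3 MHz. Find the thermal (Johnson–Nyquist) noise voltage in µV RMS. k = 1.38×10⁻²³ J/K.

3.77 µV

T = 25 °C + 273.15 = 298.15 K
V_n = √(4kTRB)
4kTRB = 4 × 1.38×10⁻²³ × 298.15 × 5.00×10¹ × 1.73×10⁷ = 1.42×10⁻¹¹ V²
V_n = √(1.42×10⁻¹¹) = 3.77×10⁻⁶ V = 3.77 µV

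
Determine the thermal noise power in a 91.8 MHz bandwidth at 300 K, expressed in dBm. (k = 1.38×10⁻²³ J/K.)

P_n = kTB = 1.38×10⁻²³ × 300 × 9.18×10⁷ = 3.80×10⁻¹³ W
In dBm: 10 log₁₀(3.80×10⁻¹³ / 10⁻³) = −94.2 dBm

−94.2 dBm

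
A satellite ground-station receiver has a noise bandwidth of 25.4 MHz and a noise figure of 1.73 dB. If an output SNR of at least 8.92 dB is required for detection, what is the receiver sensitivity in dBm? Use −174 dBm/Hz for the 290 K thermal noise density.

Sensitivity = −174 + 10 log₁₀(B) + NF + SNR_min
= −174 + 74.05 + 1.73 + 8.92
= −89.30 dBm → −89.3 dBm

−89.3 dBm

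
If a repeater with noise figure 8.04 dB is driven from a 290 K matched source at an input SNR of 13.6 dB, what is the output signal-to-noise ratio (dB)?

5.56 dB

By definition F = SNR_in/SNR_out, so in dB: SNR_out = SNR_in − NF
SNR_out = 13.6 − 8.04 = 5.56 dB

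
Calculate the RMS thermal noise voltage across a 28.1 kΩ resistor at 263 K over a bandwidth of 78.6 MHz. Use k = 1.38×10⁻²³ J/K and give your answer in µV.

179 µV

V_n = √(4kTRB)
4kTRB = 4 × 1.38×10⁻²³ × 263 × 2.81×10⁴ × 7.86×10⁷ = 3.21×10⁻⁸ V²
V_n = √(3.21×10⁻⁸) = 1.79×10⁻⁴ V = 179 µV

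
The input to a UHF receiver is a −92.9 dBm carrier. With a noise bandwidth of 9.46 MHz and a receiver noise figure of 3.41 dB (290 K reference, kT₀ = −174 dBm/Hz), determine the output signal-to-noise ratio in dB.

7.9 dB

Noise floor: N = −174 + 10 log₁₀(B) + NF
10 log₁₀(9.46×10⁶) = 69.76 dB
N = −174 + 69.76 + 3.41 = −100.83 dBm
SNR = P_sig − N = −92.9 − (−100.83) = 7.93 dB → 7.9 dB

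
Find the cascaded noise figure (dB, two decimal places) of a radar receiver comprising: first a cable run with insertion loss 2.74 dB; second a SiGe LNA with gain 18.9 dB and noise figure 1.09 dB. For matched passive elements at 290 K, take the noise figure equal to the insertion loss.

Convert to linear (a loss of L dB is a gain of −L dB): F_i = 10^(NF_i/10), G_i = 10^(G_i,dB/10)
  Stage 1: F_1 = 10^(2.74/10) = 1.879, G_1 = 10^(−2.74/10) = 0.5321
  Stage 2: F_2 = 10^(1.09/10) = 1.285, G_2 = 10^(18.9/10) = 77.62
Friis cascade:
  F = 1.879 + (1.285 − 1)/0.5321 = 2.415
NF = 10 log₁₀(2.415) = 3.83 dB

3.83 dB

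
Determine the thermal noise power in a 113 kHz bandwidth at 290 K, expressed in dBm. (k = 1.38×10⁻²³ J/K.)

P_n = kTB = 1.38×10⁻²³ × 290 × 1.13×10⁵ = 4.52×10⁻¹⁶ W
In dBm: 10 log₁₀(4.52×10⁻¹⁶ / 10⁻³) = −123.4 dBm

−123.4 dBm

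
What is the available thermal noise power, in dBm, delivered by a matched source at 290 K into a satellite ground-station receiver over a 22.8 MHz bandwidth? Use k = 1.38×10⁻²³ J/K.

−100.4 dBm

P_n = kTB = 1.38×10⁻²³ × 290 × 2.28×10⁷ = 9.12×10⁻¹⁴ W
In dBm: 10 log₁₀(9.12×10⁻¹⁴ / 10⁻³) = −100.4 dBm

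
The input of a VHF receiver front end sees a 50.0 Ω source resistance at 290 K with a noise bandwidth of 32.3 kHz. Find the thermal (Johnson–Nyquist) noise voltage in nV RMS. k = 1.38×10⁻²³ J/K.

161 nV

V_n = √(4kTRB)
4kTRB = 4 × 1.38×10⁻²³ × 290 × 5.00×10¹ × 3.23×10⁴ = 2.59×10⁻¹⁴ V²
V_n = √(2.59×10⁻¹⁴) = 1.61×10⁻⁷ V = 161 nV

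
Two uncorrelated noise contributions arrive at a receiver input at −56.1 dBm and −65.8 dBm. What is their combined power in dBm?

−55.7 dBm

Convert to linear, add, convert back:
P₁ = 2.45×10⁻⁹ W, P₂ = 2.63×10⁻¹⁰ W
P_tot = 2.72×10⁻⁹ W → 10 log₁₀(P_tot / 10⁻³) = −55.7 dBm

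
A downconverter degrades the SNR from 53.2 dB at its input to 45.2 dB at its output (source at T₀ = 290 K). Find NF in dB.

8.0 dB

NF (dB) = SNR_in(dB) − SNR_out(dB) when the source is at T₀
NF = 53.2 − 45.2 = 8.0 dB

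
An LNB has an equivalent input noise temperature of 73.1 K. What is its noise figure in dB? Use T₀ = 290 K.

0.976 dB

F = 1 + T_e/T₀ = 1 + 73.1/290 = 1.25207
NF = 10 log₁₀(1.25207) = 0.976 dB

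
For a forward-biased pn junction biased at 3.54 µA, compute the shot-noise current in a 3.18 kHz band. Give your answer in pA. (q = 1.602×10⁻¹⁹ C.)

60.1 pA

I_n = √(2qI·B)
2qI·B = 2 × 1.602×10⁻¹⁹ × 3.54×10⁻⁶ × 3.18×10³ = 3.61×10⁻²¹ A²
I_n = √(3.61×10⁻²¹) = 6.01×10⁻¹¹ A = 60.1 pA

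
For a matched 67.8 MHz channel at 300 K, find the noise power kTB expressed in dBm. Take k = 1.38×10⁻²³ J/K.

P_n = kTB = 1.38×10⁻²³ × 300 × 6.78×10⁷ = 2.81×10⁻¹³ W
In dBm: 10 log₁₀(2.81×10⁻¹³ / 10⁻³) = −95.5 dBm

−95.5 dBm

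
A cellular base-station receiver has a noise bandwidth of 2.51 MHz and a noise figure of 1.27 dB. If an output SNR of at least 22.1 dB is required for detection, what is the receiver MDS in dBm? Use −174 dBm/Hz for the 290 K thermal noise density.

Sensitivity = −174 + 10 log₁₀(B) + NF + SNR_min
= −174 + 64 + 1.27 + 22.1
= −86.63 dBm → −86.6 dBm

−86.6 dBm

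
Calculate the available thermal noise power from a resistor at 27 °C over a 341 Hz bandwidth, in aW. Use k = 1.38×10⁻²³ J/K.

1.41 aW

T = 27 °C + 273.15 = 300.15 K
P_n = kTB = 1.38×10⁻²³ × 300.15 × 3.41×10² = 1.41×10⁻¹⁸ W = 1.41 aW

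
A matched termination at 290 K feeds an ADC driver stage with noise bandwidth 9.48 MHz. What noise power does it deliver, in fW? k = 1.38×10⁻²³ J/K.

37.9 fW

P_n = kTB = 1.38×10⁻²³ × 290 × 9.48×10⁶ = 3.79×10⁻¹⁴ W = 37.9 fW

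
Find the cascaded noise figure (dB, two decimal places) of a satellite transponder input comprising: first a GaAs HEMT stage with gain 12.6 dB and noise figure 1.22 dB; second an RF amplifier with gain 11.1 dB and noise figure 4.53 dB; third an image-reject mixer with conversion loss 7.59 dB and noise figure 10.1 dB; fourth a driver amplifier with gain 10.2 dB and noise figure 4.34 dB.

1.78 dB

Convert to linear (a loss of L dB is a gain of −L dB): F_i = 10^(NF_i/10), G_i = 10^(G_i,dB/10)
  Stage 1: F_1 = 10^(1.22/10) = 1.324, G_1 = 10^(12.6/10) = 18.20
  Stage 2: F_2 = 10^(4.53/10) = 2.838, G_2 = 10^(11.1/10) = 12.88
  Stage 3: F_3 = 10^(10.1/10) = 10.23, G_3 = 10^(−7.59/10) = 0.1742
  Stage 4: F_4 = 10^(4.34/10) = 2.716, G_4 = 10^(10.2/10) = 10.47
Friis cascade:
  F = 1.324 + (2.838 − 1)/18.20 + (10.23 − 1)/234.4 + (2.716 − 1)/40.83 = 1.507
NF = 10 log₁₀(1.507) = 1.78 dB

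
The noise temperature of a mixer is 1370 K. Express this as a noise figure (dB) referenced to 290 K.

7.58 dB

F = 1 + T_e/T₀ = 1 + 1370/290 = 5.72414
NF = 10 log₁₀(5.72414) = 7.58 dB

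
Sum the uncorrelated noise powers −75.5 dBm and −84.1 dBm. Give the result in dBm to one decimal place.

Convert to linear, add, convert back:
P₁ = 2.82×10⁻¹¹ W, P₂ = 3.89×10⁻¹² W
P_tot = 3.21×10⁻¹¹ W → 10 log₁₀(P_tot / 10⁻³) = −74.9 dBm

−74.9 dBm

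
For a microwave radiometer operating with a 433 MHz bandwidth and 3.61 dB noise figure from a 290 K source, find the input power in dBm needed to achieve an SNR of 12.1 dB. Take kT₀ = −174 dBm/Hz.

Sensitivity = −174 + 10 log₁₀(B) + NF + SNR_min
= −174 + 86.36 + 3.61 + 12.1
= −71.93 dBm → −71.9 dBm

−71.9 dBm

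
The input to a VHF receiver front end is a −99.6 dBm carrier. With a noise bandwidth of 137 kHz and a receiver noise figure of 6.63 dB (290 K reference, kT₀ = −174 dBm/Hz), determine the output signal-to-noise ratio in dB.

Noise floor: N = −174 + 10 log₁₀(B) + NF
10 log₁₀(1.37×10⁵) = 51.37 dB
N = −174 + 51.37 + 6.63 = −116.00 dBm
SNR = P_sig − N = −99.6 − (−116.00) = 16.40 dB → 16.4 dB

16.4 dB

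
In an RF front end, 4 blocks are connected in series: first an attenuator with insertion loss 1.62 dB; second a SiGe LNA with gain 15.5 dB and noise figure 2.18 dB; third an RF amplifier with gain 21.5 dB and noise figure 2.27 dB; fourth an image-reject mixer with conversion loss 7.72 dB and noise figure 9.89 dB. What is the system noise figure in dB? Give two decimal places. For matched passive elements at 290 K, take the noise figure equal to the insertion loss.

3.86 dB

Convert to linear (a loss of L dB is a gain of −L dB): F_i = 10^(NF_i/10), G_i = 10^(G_i,dB/10)
  Stage 1: F_1 = 10^(1.62/10) = 1.452, G_1 = 10^(−1.62/10) = 0.6887
  Stage 2: F_2 = 10^(2.18/10) = 1.652, G_2 = 10^(15.5/10) = 35.48
  Stage 3: F_3 = 10^(2.27/10) = 1.687, G_3 = 10^(21.5/10) = 141.3
  Stage 4: F_4 = 10^(9.89/10) = 9.750, G_4 = 10^(−7.72/10) = 0.1690
Friis cascade:
  F = 1.452 + (1.652 − 1)/0.6887 + (1.687 − 1)/24.43 + (9.750 − 1)/3451 = 2.429
NF = 10 log₁₀(2.429) = 3.86 dB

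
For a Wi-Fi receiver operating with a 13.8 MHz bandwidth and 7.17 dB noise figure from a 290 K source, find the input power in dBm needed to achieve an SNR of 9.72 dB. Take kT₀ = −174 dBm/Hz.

−85.7 dBm

Sensitivity = −174 + 10 log₁₀(B) + NF + SNR_min
= −174 + 71.4 + 7.17 + 9.72
= −85.71 dBm → −85.7 dBm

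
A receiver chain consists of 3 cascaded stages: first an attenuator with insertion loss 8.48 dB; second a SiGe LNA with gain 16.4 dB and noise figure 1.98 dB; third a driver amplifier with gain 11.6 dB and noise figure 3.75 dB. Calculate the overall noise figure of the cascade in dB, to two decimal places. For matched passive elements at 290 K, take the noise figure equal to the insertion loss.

Convert to linear (a loss of L dB is a gain of −L dB): F_i = 10^(NF_i/10), G_i = 10^(G_i,dB/10)
  Stage 1: F_1 = 10^(8.48/10) = 7.047, G_1 = 10^(−8.48/10) = 0.1419
  Stage 2: F_2 = 10^(1.98/10) = 1.578, G_2 = 10^(16.4/10) = 43.65
  Stage 3: F_3 = 10^(3.75/10) = 2.371, G_3 = 10^(11.6/10) = 14.45
Friis cascade:
  F = 7.047 + (1.578 − 1)/0.1419 + (2.371 − 1)/6.194 = 11.34
NF = 10 log₁₀(11.34) = 10.55 dB

10.55 dB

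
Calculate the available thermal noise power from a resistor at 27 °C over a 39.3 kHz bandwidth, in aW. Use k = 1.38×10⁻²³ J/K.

T = 27 °C + 273.15 = 300.15 K
P_n = kTB = 1.38×10⁻²³ × 300.15 × 3.93×10⁴ = 1.63×10⁻¹⁶ W = 163 aW

163 aW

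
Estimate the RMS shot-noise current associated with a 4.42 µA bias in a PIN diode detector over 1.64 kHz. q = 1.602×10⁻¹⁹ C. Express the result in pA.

I_n = √(2qI·B)
2qI·B = 2 × 1.602×10⁻¹⁹ × 4.42×10⁻⁶ × 1.64×10³ = 2.32×10⁻²¹ A²
I_n = √(2.32×10⁻²¹) = 4.82×10⁻¹¹ A = 48.2 pA

48.2 pA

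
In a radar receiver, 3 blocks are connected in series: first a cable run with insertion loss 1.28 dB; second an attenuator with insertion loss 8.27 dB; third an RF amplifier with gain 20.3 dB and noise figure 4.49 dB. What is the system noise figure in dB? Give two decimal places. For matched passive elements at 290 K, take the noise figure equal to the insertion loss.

14.04 dB

Convert to linear (a loss of L dB is a gain of −L dB): F_i = 10^(NF_i/10), G_i = 10^(G_i,dB/10)
  Stage 1: F_1 = 10^(1.28/10) = 1.343, G_1 = 10^(−1.28/10) = 0.7447
  Stage 2: F_2 = 10^(8.27/10) = 6.714, G_2 = 10^(−8.27/10) = 0.1489
  Stage 3: F_3 = 10^(4.49/10) = 2.812, G_3 = 10^(20.3/10) = 107.2
Friis cascade:
  F = 1.343 + (6.714 − 1)/0.7447 + (2.812 − 1)/0.1109 = 25.35
NF = 10 log₁₀(25.35) = 14.04 dB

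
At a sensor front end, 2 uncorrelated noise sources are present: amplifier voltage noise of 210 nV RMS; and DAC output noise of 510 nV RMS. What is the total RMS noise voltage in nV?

552 nV

Uncorrelated sources add in power (mean-square): V_tot = √(ΣV_i²)
V_tot = √[(2.10×10⁻⁷)² + (5.10×10⁻⁷)²] = 5.52×10⁻⁷ V = 552 nV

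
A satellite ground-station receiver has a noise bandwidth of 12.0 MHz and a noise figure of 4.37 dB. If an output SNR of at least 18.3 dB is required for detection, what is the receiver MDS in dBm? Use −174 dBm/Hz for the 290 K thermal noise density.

−80.5 dBm

Sensitivity = −174 + 10 log₁₀(B) + NF + SNR_min
= −174 + 70.79 + 4.37 + 18.3
= −80.54 dBm → −80.5 dBm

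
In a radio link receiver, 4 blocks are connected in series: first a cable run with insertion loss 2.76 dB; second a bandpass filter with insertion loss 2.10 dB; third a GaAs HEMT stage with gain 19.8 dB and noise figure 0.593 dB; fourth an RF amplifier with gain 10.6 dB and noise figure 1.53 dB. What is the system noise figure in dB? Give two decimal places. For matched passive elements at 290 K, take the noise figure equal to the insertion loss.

Convert to linear (a loss of L dB is a gain of −L dB): F_i = 10^(NF_i/10), G_i = 10^(G_i,dB/10)
  Stage 1: F_1 = 10^(2.76/10) = 1.888, G_1 = 10^(−2.76/10) = 0.5297
  Stage 2: F_2 = 10^(2.10/10) = 1.622, G_2 = 10^(−2.10/10) = 0.6166
  Stage 3: F_3 = 10^(0.593/10) = 1.146, G_3 = 10^(19.8/10) = 95.50
  Stage 4: F_4 = 10^(1.53/10) = 1.422, G_4 = 10^(10.6/10) = 11.48
Friis cascade:
  F = 1.888 + (1.622 − 1)/0.5297 + (1.146 − 1)/0.3266 + (1.422 − 1)/31.19 = 3.523
NF = 10 log₁₀(3.523) = 5.47 dB

5.47 dB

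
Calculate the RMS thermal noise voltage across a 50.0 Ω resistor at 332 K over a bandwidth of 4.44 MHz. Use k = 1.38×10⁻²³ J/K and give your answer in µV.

2.02 µV

V_n = √(4kTRB)
4kTRB = 4 × 1.38×10⁻²³ × 332 × 5.00×10¹ × 4.44×10⁶ = 4.07×10⁻¹² V²
V_n = √(4.07×10⁻¹²) = 2.02×10⁻⁶ V = 2.02 µV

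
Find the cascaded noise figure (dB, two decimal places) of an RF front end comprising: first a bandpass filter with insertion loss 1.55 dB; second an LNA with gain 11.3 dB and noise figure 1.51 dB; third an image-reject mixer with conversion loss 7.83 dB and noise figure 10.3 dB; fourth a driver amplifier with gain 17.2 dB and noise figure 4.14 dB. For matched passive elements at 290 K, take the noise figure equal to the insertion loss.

Convert to linear (a loss of L dB is a gain of −L dB): F_i = 10^(NF_i/10), G_i = 10^(G_i,dB/10)
  Stage 1: F_1 = 10^(1.55/10) = 1.429, G_1 = 10^(−1.55/10) = 0.6998
  Stage 2: F_2 = 10^(1.51/10) = 1.416, G_2 = 10^(11.3/10) = 13.49
  Stage 3: F_3 = 10^(10.3/10) = 10.72, G_3 = 10^(−7.83/10) = 0.1648
  Stage 4: F_4 = 10^(4.14/10) = 2.594, G_4 = 10^(17.2/10) = 52.48
Friis cascade:
  F = 1.429 + (1.416 − 1)/0.6998 + (10.72 − 1)/9.441 + (2.594 − 1)/1.556 = 4.077
NF = 10 log₁₀(4.077) = 6.10 dB

6.10 dB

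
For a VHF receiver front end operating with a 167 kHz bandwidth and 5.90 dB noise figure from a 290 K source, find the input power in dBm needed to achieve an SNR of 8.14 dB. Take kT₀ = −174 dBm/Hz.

Sensitivity = −174 + 10 log₁₀(B) + NF + SNR_min
= −174 + 52.23 + 5.90 + 8.14
= −107.73 dBm → −107.7 dBm

−107.7 dBm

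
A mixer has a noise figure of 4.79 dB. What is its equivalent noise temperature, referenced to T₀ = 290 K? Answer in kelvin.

F = 10^(4.79/10) = 3.01301
T_e = (F − 1)·T₀ = (3.01301 − 1) × 290 = 584 K

584 K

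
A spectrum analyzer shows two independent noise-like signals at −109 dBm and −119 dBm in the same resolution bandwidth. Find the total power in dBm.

Convert to linear, add, convert back:
P₁ = 1.26×10⁻¹⁴ W, P₂ = 1.26×10⁻¹⁵ W
P_tot = 1.38×10⁻¹⁴ W → 10 log₁₀(P_tot / 10⁻³) = −108.6 dBm

−108.6 dBm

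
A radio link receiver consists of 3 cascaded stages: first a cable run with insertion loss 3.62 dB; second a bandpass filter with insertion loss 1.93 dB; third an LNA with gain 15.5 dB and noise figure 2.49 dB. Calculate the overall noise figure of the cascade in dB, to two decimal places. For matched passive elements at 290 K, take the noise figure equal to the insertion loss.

Convert to linear (a loss of L dB is a gain of −L dB): F_i = 10^(NF_i/10), G_i = 10^(G_i,dB/10)
  Stage 1: F_1 = 10^(3.62/10) = 2.301, G_1 = 10^(−3.62/10) = 0.4345
  Stage 2: F_2 = 10^(1.93/10) = 1.560, G_2 = 10^(−1.93/10) = 0.6412
  Stage 3: F_3 = 10^(2.49/10) = 1.774, G_3 = 10^(15.5/10) = 35.48
Friis cascade:
  F = 2.301 + (1.560 − 1)/0.4345 + (1.774 − 1)/0.2786 = 6.368
NF = 10 log₁₀(6.368) = 8.04 dB

8.04 dB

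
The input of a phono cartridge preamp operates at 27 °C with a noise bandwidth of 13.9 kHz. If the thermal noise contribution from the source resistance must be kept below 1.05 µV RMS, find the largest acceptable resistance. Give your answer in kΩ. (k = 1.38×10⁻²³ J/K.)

T = 27 °C + 273.15 = 300.15 K
Johnson–Nyquist: V_n = √(4kTRB) ⇒ R = V_n² / (4kTB)
4kTB = 4 × 1.38×10⁻²³ × 300.15 × 1.39×10⁴ = 2.30×10⁻¹⁶
R = (1.05×10⁻⁶)² / 2.30×10⁻¹⁶ = 4.79×10³ Ω = 4.79 kΩ

4.79 kΩ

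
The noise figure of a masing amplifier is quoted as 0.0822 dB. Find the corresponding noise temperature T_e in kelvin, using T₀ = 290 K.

F = 10^(0.0822/10) = 1.01911
T_e = (F − 1)·T₀ = (1.01911 − 1) × 290 = 5.54 K

5.54 K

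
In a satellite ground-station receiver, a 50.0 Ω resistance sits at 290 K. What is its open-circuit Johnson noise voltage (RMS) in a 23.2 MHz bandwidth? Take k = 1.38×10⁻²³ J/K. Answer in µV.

V_n = √(4kTRB)
4kTRB = 4 × 1.38×10⁻²³ × 290 × 5.00×10¹ × 2.32×10⁷ = 1.86×10⁻¹¹ V²
V_n = √(1.86×10⁻¹¹) = 4.31×10⁻⁶ V = 4.31 µV

4.31 µV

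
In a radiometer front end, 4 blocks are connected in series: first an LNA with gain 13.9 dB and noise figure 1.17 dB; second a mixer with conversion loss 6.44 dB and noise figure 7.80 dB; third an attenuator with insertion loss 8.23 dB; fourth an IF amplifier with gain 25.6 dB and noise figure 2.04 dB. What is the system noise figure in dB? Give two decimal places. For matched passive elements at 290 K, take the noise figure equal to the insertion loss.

Convert to linear (a loss of L dB is a gain of −L dB): F_i = 10^(NF_i/10), G_i = 10^(G_i,dB/10)
  Stage 1: F_1 = 10^(1.17/10) = 1.309, G_1 = 10^(13.9/10) = 24.55
  Stage 2: F_2 = 10^(7.80/10) = 6.026, G_2 = 10^(−6.44/10) = 0.2270
  Stage 3: F_3 = 10^(8.23/10) = 6.653, G_3 = 10^(−8.23/10) = 0.1503
  Stage 4: F_4 = 10^(2.04/10) = 1.600, G_4 = 10^(25.6/10) = 363.1
Friis cascade:
  F = 1.309 + (6.026 − 1)/24.55 + (6.653 − 1)/5.572 + (1.600 − 1)/0.8375 = 3.244
NF = 10 log₁₀(3.244) = 5.11 dB

5.11 dB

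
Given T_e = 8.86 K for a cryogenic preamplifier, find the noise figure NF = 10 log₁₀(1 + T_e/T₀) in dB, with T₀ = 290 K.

F = 1 + T_e/T₀ = 1 + 8.86/290 = 1.03055
NF = 10 log₁₀(1.03055) = 0.131 dB

0.131 dB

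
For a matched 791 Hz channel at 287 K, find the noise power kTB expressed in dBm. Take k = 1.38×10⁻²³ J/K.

P_n = kTB = 1.38×10⁻²³ × 287 × 7.91×10² = 3.13×10⁻¹⁸ W
In dBm: 10 log₁₀(3.13×10⁻¹⁸ / 10⁻³) = −145.0 dBm

−145.0 dBm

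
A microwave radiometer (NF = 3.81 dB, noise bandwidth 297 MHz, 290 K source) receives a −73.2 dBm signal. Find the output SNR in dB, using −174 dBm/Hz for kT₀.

Noise floor: N = −174 + 10 log₁₀(B) + NF
10 log₁₀(2.97×10⁸) = 84.73 dB
N = −174 + 84.73 + 3.81 = −85.46 dBm
SNR = P_sig − N = −73.2 − (−85.46) = 12.26 dB → 12.3 dB

12.3 dB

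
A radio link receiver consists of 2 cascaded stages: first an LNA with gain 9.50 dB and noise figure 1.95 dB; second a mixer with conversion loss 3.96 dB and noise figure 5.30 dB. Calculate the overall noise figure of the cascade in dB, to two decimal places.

2.64 dB

Convert to linear (a loss of L dB is a gain of −L dB): F_i = 10^(NF_i/10), G_i = 10^(G_i,dB/10)
  Stage 1: F_1 = 10^(1.95/10) = 1.567, G_1 = 10^(9.50/10) = 8.913
  Stage 2: F_2 = 10^(5.30/10) = 3.388, G_2 = 10^(−3.96/10) = 0.4018
Friis cascade:
  F = 1.567 + (3.388 − 1)/8.913 = 1.835
NF = 10 log₁₀(1.835) = 2.64 dB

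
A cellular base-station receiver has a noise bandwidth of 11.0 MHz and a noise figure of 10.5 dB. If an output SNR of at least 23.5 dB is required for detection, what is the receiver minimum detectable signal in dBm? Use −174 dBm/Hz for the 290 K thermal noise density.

Sensitivity = −174 + 10 log₁₀(B) + NF + SNR_min
= −174 + 70.41 + 10.5 + 23.5
= −69.59 dBm → −69.6 dBm

−69.6 dBm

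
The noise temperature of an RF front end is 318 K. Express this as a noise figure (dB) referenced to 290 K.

F = 1 + T_e/T₀ = 1 + 318/290 = 2.09655
NF = 10 log₁₀(2.09655) = 3.22 dB

3.22 dB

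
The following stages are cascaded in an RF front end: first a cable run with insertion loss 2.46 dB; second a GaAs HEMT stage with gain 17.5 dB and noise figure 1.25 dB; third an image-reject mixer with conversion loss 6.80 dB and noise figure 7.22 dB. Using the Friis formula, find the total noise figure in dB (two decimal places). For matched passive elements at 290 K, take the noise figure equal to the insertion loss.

3.95 dB

Convert to linear (a loss of L dB is a gain of −L dB): F_i = 10^(NF_i/10), G_i = 10^(G_i,dB/10)
  Stage 1: F_1 = 10^(2.46/10) = 1.762, G_1 = 10^(−2.46/10) = 0.5675
  Stage 2: F_2 = 10^(1.25/10) = 1.334, G_2 = 10^(17.5/10) = 56.23
  Stage 3: F_3 = 10^(7.22/10) = 5.272, G_3 = 10^(−6.80/10) = 0.2089
Friis cascade:
  F = 1.762 + (1.334 − 1)/0.5675 + (5.272 − 1)/31.92 = 2.483
NF = 10 log₁₀(2.483) = 3.95 dB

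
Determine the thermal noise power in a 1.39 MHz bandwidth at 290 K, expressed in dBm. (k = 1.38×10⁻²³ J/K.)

−112.5 dBm

P_n = kTB = 1.38×10⁻²³ × 290 × 1.39×10⁶ = 5.56×10⁻¹⁵ W
In dBm: 10 log₁₀(5.56×10⁻¹⁵ / 10⁻³) = −112.5 dBm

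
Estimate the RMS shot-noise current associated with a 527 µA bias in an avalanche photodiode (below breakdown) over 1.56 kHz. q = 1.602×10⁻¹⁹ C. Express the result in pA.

513 pA

I_n = √(2qI·B)
2qI·B = 2 × 1.602×10⁻¹⁹ × 5.27×10⁻⁴ × 1.56×10³ = 2.63×10⁻¹⁹ A²
I_n = √(2.63×10⁻¹⁹) = 5.13×10⁻¹⁰ A = 513 pA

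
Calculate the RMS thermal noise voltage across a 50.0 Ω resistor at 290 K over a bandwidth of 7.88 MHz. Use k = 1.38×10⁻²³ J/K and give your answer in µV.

V_n = √(4kTRB)
4kTRB = 4 × 1.38×10⁻²³ × 290 × 5.00×10¹ × 7.88×10⁶ = 6.31×10⁻¹² V²
V_n = √(6.31×10⁻¹²) = 2.51×10⁻⁶ V = 2.51 µV

2.51 µV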